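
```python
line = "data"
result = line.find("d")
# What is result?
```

Trace (tracking result):
line = 'data'  # -> line = 'data'
result = line.find('d')  # -> result = 0

Answer: 0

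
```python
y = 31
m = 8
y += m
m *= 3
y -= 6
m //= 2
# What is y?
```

Trace (tracking y):
y = 31  # -> y = 31
m = 8  # -> m = 8
y += m  # -> y = 39
m *= 3  # -> m = 24
y -= 6  # -> y = 33
m //= 2  # -> m = 12

Answer: 33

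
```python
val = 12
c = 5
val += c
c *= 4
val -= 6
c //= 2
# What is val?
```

Trace (tracking val):
val = 12  # -> val = 12
c = 5  # -> c = 5
val += c  # -> val = 17
c *= 4  # -> c = 20
val -= 6  # -> val = 11
c //= 2  # -> c = 10

Answer: 11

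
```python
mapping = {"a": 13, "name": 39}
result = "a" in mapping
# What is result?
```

Trace (tracking result):
mapping = {'a': 13, 'name': 39}  # -> mapping = {'a': 13, 'name': 39}
result = 'a' in mapping  # -> result = True

Answer: True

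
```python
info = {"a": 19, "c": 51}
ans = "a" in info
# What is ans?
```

Answer: True

Derivation:
Trace (tracking ans):
info = {'a': 19, 'c': 51}  # -> info = {'a': 19, 'c': 51}
ans = 'a' in info  # -> ans = True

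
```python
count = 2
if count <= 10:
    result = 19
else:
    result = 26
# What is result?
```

Answer: 19

Derivation:
Trace (tracking result):
count = 2  # -> count = 2
if count <= 10:  # condition is True
    result = 19  # -> result = 19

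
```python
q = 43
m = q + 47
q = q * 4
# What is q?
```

Answer: 172

Derivation:
Trace (tracking q):
q = 43  # -> q = 43
m = q + 47  # -> m = 90
q = q * 4  # -> q = 172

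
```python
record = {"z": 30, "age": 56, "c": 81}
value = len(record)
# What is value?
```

Answer: 3

Derivation:
Trace (tracking value):
record = {'z': 30, 'age': 56, 'c': 81}  # -> record = {'z': 30, 'age': 56, 'c': 81}
value = len(record)  # -> value = 3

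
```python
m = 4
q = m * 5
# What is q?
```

Answer: 20

Derivation:
Trace (tracking q):
m = 4  # -> m = 4
q = m * 5  # -> q = 20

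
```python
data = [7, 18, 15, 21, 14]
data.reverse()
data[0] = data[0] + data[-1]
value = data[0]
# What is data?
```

Answer: [21, 21, 15, 18, 7]

Derivation:
Trace (tracking data):
data = [7, 18, 15, 21, 14]  # -> data = [7, 18, 15, 21, 14]
data.reverse()  # -> data = [14, 21, 15, 18, 7]
data[0] = data[0] + data[-1]  # -> data = [21, 21, 15, 18, 7]
value = data[0]  # -> value = 21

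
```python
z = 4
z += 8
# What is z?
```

Answer: 12

Derivation:
Trace (tracking z):
z = 4  # -> z = 4
z += 8  # -> z = 12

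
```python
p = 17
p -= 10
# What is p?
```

Trace (tracking p):
p = 17  # -> p = 17
p -= 10  # -> p = 7

Answer: 7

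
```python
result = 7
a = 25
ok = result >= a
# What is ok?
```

Trace (tracking ok):
result = 7  # -> result = 7
a = 25  # -> a = 25
ok = result >= a  # -> ok = False

Answer: False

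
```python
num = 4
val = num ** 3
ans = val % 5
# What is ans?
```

Answer: 4

Derivation:
Trace (tracking ans):
num = 4  # -> num = 4
val = num ** 3  # -> val = 64
ans = val % 5  # -> ans = 4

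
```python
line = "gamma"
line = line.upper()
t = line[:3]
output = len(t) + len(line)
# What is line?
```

Trace (tracking line):
line = 'gamma'  # -> line = 'gamma'
line = line.upper()  # -> line = 'GAMMA'
t = line[:3]  # -> t = 'GAM'
output = len(t) + len(line)  # -> output = 8

Answer: 'GAMMA'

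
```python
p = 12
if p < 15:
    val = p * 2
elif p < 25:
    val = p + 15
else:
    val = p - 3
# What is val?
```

Answer: 24

Derivation:
Trace (tracking val):
p = 12  # -> p = 12
if p < 15:  # condition is True
    val = p * 2  # -> val = 24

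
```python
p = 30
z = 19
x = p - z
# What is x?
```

Trace (tracking x):
p = 30  # -> p = 30
z = 19  # -> z = 19
x = p - z  # -> x = 11

Answer: 11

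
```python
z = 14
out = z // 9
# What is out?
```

Answer: 1

Derivation:
Trace (tracking out):
z = 14  # -> z = 14
out = z // 9  # -> out = 1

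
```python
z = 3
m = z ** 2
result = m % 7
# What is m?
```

Answer: 9

Derivation:
Trace (tracking m):
z = 3  # -> z = 3
m = z ** 2  # -> m = 9
result = m % 7  # -> result = 2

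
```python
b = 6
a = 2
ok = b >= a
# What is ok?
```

Answer: True

Derivation:
Trace (tracking ok):
b = 6  # -> b = 6
a = 2  # -> a = 2
ok = b >= a  # -> ok = True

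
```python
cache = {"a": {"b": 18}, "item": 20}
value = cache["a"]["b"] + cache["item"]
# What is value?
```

Trace (tracking value):
cache = {'a': {'b': 18}, 'item': 20}  # -> cache = {'a': {'b': 18}, 'item': 20}
value = cache['a']['b'] + cache['item']  # -> value = 38

Answer: 38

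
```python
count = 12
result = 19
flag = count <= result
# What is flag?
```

Answer: True

Derivation:
Trace (tracking flag):
count = 12  # -> count = 12
result = 19  # -> result = 19
flag = count <= result  # -> flag = True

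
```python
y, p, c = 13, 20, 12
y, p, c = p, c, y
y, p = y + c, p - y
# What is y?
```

Answer: 33

Derivation:
Trace (tracking y):
y, p, c = (13, 20, 12)  # -> y = 13, p = 20, c = 12
y, p, c = (p, c, y)  # -> y = 20, p = 12, c = 13
y, p = (y + c, p - y)  # -> y = 33, p = -8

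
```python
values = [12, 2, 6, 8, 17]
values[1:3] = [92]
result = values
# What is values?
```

Trace (tracking values):
values = [12, 2, 6, 8, 17]  # -> values = [12, 2, 6, 8, 17]
values[1:3] = [92]  # -> values = [12, 92, 8, 17]
result = values  # -> result = [12, 92, 8, 17]

Answer: [12, 92, 8, 17]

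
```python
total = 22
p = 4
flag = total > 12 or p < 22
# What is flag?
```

Trace (tracking flag):
total = 22  # -> total = 22
p = 4  # -> p = 4
flag = total > 12 or p < 22  # -> flag = True

Answer: True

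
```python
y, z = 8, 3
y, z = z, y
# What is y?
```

Trace (tracking y):
y, z = (8, 3)  # -> y = 8, z = 3
y, z = (z, y)  # -> y = 3, z = 8

Answer: 3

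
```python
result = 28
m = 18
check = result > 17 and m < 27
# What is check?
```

Trace (tracking check):
result = 28  # -> result = 28
m = 18  # -> m = 18
check = result > 17 and m < 27  # -> check = True

Answer: True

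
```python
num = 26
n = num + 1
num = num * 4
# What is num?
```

Trace (tracking num):
num = 26  # -> num = 26
n = num + 1  # -> n = 27
num = num * 4  # -> num = 104

Answer: 104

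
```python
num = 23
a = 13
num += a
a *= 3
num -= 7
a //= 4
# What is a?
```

Trace (tracking a):
num = 23  # -> num = 23
a = 13  # -> a = 13
num += a  # -> num = 36
a *= 3  # -> a = 39
num -= 7  # -> num = 29
a //= 4  # -> a = 9

Answer: 9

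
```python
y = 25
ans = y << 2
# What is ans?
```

Trace (tracking ans):
y = 25  # -> y = 25
ans = y << 2  # -> ans = 100

Answer: 100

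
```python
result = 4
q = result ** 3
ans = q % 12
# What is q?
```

Answer: 64

Derivation:
Trace (tracking q):
result = 4  # -> result = 4
q = result ** 3  # -> q = 64
ans = q % 12  # -> ans = 4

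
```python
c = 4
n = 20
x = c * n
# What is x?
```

Trace (tracking x):
c = 4  # -> c = 4
n = 20  # -> n = 20
x = c * n  # -> x = 80

Answer: 80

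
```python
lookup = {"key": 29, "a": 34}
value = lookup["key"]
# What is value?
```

Trace (tracking value):
lookup = {'key': 29, 'a': 34}  # -> lookup = {'key': 29, 'a': 34}
value = lookup['key']  # -> value = 29

Answer: 29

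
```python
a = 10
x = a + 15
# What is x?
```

Answer: 25

Derivation:
Trace (tracking x):
a = 10  # -> a = 10
x = a + 15  # -> x = 25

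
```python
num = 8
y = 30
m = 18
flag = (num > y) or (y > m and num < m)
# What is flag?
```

Trace (tracking flag):
num = 8  # -> num = 8
y = 30  # -> y = 30
m = 18  # -> m = 18
flag = num > y or (y > m and num < m)  # -> flag = True

Answer: True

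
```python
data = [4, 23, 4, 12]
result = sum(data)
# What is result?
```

Answer: 43

Derivation:
Trace (tracking result):
data = [4, 23, 4, 12]  # -> data = [4, 23, 4, 12]
result = sum(data)  # -> result = 43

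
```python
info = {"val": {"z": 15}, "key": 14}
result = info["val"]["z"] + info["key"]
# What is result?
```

Answer: 29

Derivation:
Trace (tracking result):
info = {'val': {'z': 15}, 'key': 14}  # -> info = {'val': {'z': 15}, 'key': 14}
result = info['val']['z'] + info['key']  # -> result = 29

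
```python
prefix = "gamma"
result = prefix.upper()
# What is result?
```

Trace (tracking result):
prefix = 'gamma'  # -> prefix = 'gamma'
result = prefix.upper()  # -> result = 'GAMMA'

Answer: 'GAMMA'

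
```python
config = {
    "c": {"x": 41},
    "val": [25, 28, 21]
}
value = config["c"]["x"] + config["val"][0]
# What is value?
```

Answer: 66

Derivation:
Trace (tracking value):
config = {'c': {'x': 41}, 'val': [25, 28, 21]}  # -> config = {'c': {'x': 41}, 'val': [25, 28, 21]}
value = config['c']['x'] + config['val'][0]  # -> value = 66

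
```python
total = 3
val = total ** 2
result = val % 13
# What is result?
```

Trace (tracking result):
total = 3  # -> total = 3
val = total ** 2  # -> val = 9
result = val % 13  # -> result = 9

Answer: 9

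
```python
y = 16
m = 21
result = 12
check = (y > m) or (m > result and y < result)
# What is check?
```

Trace (tracking check):
y = 16  # -> y = 16
m = 21  # -> m = 21
result = 12  # -> result = 12
check = y > m or (m > result and y < result)  # -> check = False

Answer: False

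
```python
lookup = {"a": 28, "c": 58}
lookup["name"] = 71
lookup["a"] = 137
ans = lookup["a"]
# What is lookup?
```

Answer: {'a': 137, 'c': 58, 'name': 71}

Derivation:
Trace (tracking lookup):
lookup = {'a': 28, 'c': 58}  # -> lookup = {'a': 28, 'c': 58}
lookup['name'] = 71  # -> lookup = {'a': 28, 'c': 58, 'name': 71}
lookup['a'] = 137  # -> lookup = {'a': 137, 'c': 58, 'name': 71}
ans = lookup['a']  # -> ans = 137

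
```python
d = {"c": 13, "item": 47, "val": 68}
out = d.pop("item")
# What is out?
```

Answer: 47

Derivation:
Trace (tracking out):
d = {'c': 13, 'item': 47, 'val': 68}  # -> d = {'c': 13, 'item': 47, 'val': 68}
out = d.pop('item')  # -> out = 47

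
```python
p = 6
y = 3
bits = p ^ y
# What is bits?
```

Answer: 5

Derivation:
Trace (tracking bits):
p = 6  # -> p = 6
y = 3  # -> y = 3
bits = p ^ y  # -> bits = 5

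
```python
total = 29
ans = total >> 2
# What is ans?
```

Answer: 7

Derivation:
Trace (tracking ans):
total = 29  # -> total = 29
ans = total >> 2  # -> ans = 7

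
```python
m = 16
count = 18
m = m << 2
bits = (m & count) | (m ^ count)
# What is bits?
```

Trace (tracking bits):
m = 16  # -> m = 16
count = 18  # -> count = 18
m = m << 2  # -> m = 64
bits = m & count | m ^ count  # -> bits = 82

Answer: 82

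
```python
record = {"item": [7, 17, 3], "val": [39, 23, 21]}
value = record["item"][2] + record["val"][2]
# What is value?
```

Trace (tracking value):
record = {'item': [7, 17, 3], 'val': [39, 23, 21]}  # -> record = {'item': [7, 17, 3], 'val': [39, 23, 21]}
value = record['item'][2] + record['val'][2]  # -> value = 24

Answer: 24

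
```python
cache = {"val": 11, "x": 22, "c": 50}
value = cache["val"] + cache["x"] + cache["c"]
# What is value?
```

Answer: 83

Derivation:
Trace (tracking value):
cache = {'val': 11, 'x': 22, 'c': 50}  # -> cache = {'val': 11, 'x': 22, 'c': 50}
value = cache['val'] + cache['x'] + cache['c']  # -> value = 83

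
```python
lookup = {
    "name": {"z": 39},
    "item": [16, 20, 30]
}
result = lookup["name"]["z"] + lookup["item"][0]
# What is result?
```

Answer: 55

Derivation:
Trace (tracking result):
lookup = {'name': {'z': 39}, 'item': [16, 20, 30]}  # -> lookup = {'name': {'z': 39}, 'item': [16, 20, 30]}
result = lookup['name']['z'] + lookup['item'][0]  # -> result = 55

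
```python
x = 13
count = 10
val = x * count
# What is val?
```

Answer: 130

Derivation:
Trace (tracking val):
x = 13  # -> x = 13
count = 10  # -> count = 10
val = x * count  # -> val = 130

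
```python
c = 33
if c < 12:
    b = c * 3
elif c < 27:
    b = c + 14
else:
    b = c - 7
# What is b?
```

Trace (tracking b):
c = 33  # -> c = 33
if c < 12:  # condition is False
elif c < 27:  # condition is False
else:
    b = c - 7  # -> b = 26

Answer: 26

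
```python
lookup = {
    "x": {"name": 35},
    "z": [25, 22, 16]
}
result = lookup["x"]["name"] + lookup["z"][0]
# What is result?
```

Trace (tracking result):
lookup = {'x': {'name': 35}, 'z': [25, 22, 16]}  # -> lookup = {'x': {'name': 35}, 'z': [25, 22, 16]}
result = lookup['x']['name'] + lookup['z'][0]  # -> result = 60

Answer: 60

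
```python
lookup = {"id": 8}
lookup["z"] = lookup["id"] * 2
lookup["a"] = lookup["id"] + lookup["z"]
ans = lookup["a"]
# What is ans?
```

Answer: 24

Derivation:
Trace (tracking ans):
lookup = {'id': 8}  # -> lookup = {'id': 8}
lookup['z'] = lookup['id'] * 2  # -> lookup = {'id': 8, 'z': 16}
lookup['a'] = lookup['id'] + lookup['z']  # -> lookup = {'id': 8, 'z': 16, 'a': 24}
ans = lookup['a']  # -> ans = 24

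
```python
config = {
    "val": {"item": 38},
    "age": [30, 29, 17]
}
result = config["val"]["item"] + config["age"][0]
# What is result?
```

Trace (tracking result):
config = {'val': {'item': 38}, 'age': [30, 29, 17]}  # -> config = {'val': {'item': 38}, 'age': [30, 29, 17]}
result = config['val']['item'] + config['age'][0]  # -> result = 68

Answer: 68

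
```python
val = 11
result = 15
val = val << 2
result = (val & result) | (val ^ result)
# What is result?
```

Trace (tracking result):
val = 11  # -> val = 11
result = 15  # -> result = 15
val = val << 2  # -> val = 44
result = val & result | val ^ result  # -> result = 47

Answer: 47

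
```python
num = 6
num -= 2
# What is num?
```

Answer: 4

Derivation:
Trace (tracking num):
num = 6  # -> num = 6
num -= 2  # -> num = 4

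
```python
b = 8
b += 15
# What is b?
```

Trace (tracking b):
b = 8  # -> b = 8
b += 15  # -> b = 23

Answer: 23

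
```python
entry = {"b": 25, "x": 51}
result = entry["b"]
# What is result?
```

Trace (tracking result):
entry = {'b': 25, 'x': 51}  # -> entry = {'b': 25, 'x': 51}
result = entry['b']  # -> result = 25

Answer: 25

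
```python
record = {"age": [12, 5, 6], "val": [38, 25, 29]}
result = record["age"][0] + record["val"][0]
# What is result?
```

Answer: 50

Derivation:
Trace (tracking result):
record = {'age': [12, 5, 6], 'val': [38, 25, 29]}  # -> record = {'age': [12, 5, 6], 'val': [38, 25, 29]}
result = record['age'][0] + record['val'][0]  # -> result = 50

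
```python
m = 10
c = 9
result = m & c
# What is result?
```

Trace (tracking result):
m = 10  # -> m = 10
c = 9  # -> c = 9
result = m & c  # -> result = 8

Answer: 8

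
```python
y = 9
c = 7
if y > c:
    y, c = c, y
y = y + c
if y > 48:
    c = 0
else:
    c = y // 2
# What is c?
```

Answer: 8

Derivation:
Trace (tracking c):
y = 9  # -> y = 9
c = 7  # -> c = 7
if y > c:  # condition is True
    y, c = (c, y)  # -> y = 7, c = 9
y = y + c  # -> y = 16
if y > 48:  # condition is False
else:
    c = y // 2  # -> c = 8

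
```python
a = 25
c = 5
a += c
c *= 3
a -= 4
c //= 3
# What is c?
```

Answer: 5

Derivation:
Trace (tracking c):
a = 25  # -> a = 25
c = 5  # -> c = 5
a += c  # -> a = 30
c *= 3  # -> c = 15
a -= 4  # -> a = 26
c //= 3  # -> c = 5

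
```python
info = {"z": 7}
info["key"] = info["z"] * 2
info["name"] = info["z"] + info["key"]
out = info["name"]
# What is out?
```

Answer: 21

Derivation:
Trace (tracking out):
info = {'z': 7}  # -> info = {'z': 7}
info['key'] = info['z'] * 2  # -> info = {'z': 7, 'key': 14}
info['name'] = info['z'] + info['key']  # -> info = {'z': 7, 'key': 14, 'name': 21}
out = info['name']  # -> out = 21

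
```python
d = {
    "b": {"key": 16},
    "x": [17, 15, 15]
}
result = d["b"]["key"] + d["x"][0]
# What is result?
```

Trace (tracking result):
d = {'b': {'key': 16}, 'x': [17, 15, 15]}  # -> d = {'b': {'key': 16}, 'x': [17, 15, 15]}
result = d['b']['key'] + d['x'][0]  # -> result = 33

Answer: 33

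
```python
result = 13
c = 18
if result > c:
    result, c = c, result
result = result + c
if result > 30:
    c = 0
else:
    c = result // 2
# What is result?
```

Answer: 31

Derivation:
Trace (tracking result):
result = 13  # -> result = 13
c = 18  # -> c = 18
if result > c:  # condition is False
result = result + c  # -> result = 31
if result > 30:  # condition is True
    c = 0  # -> c = 0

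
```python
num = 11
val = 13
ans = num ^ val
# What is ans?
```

Answer: 6

Derivation:
Trace (tracking ans):
num = 11  # -> num = 11
val = 13  # -> val = 13
ans = num ^ val  # -> ans = 6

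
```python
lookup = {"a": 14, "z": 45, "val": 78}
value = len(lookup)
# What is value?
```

Answer: 3

Derivation:
Trace (tracking value):
lookup = {'a': 14, 'z': 45, 'val': 78}  # -> lookup = {'a': 14, 'z': 45, 'val': 78}
value = len(lookup)  # -> value = 3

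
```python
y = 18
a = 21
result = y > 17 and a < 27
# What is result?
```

Trace (tracking result):
y = 18  # -> y = 18
a = 21  # -> a = 21
result = y > 17 and a < 27  # -> result = True

Answer: True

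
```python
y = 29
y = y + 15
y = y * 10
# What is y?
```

Answer: 440

Derivation:
Trace (tracking y):
y = 29  # -> y = 29
y = y + 15  # -> y = 44
y = y * 10  # -> y = 440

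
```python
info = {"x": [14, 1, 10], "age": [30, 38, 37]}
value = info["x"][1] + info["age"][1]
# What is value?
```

Answer: 39

Derivation:
Trace (tracking value):
info = {'x': [14, 1, 10], 'age': [30, 38, 37]}  # -> info = {'x': [14, 1, 10], 'age': [30, 38, 37]}
value = info['x'][1] + info['age'][1]  # -> value = 39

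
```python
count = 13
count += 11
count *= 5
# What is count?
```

Answer: 120

Derivation:
Trace (tracking count):
count = 13  # -> count = 13
count += 11  # -> count = 24
count *= 5  # -> count = 120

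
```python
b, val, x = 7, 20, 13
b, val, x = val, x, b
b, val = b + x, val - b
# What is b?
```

Answer: 27

Derivation:
Trace (tracking b):
b, val, x = (7, 20, 13)  # -> b = 7, val = 20, x = 13
b, val, x = (val, x, b)  # -> b = 20, val = 13, x = 7
b, val = (b + x, val - b)  # -> b = 27, val = -7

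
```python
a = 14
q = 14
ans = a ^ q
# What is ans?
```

Trace (tracking ans):
a = 14  # -> a = 14
q = 14  # -> q = 14
ans = a ^ q  # -> ans = 0

Answer: 0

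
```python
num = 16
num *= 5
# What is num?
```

Trace (tracking num):
num = 16  # -> num = 16
num *= 5  # -> num = 80

Answer: 80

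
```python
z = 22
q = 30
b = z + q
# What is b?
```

Trace (tracking b):
z = 22  # -> z = 22
q = 30  # -> q = 30
b = z + q  # -> b = 52

Answer: 52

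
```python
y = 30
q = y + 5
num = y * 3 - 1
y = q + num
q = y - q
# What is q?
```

Trace (tracking q):
y = 30  # -> y = 30
q = y + 5  # -> q = 35
num = y * 3 - 1  # -> num = 89
y = q + num  # -> y = 124
q = y - q  # -> q = 89

Answer: 89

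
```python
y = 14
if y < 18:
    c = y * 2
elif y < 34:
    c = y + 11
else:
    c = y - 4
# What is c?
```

Answer: 28

Derivation:
Trace (tracking c):
y = 14  # -> y = 14
if y < 18:  # condition is True
    c = y * 2  # -> c = 28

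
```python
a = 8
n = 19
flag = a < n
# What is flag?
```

Trace (tracking flag):
a = 8  # -> a = 8
n = 19  # -> n = 19
flag = a < n  # -> flag = True

Answer: True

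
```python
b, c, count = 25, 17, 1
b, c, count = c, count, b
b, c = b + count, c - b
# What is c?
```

Answer: -16

Derivation:
Trace (tracking c):
b, c, count = (25, 17, 1)  # -> b = 25, c = 17, count = 1
b, c, count = (c, count, b)  # -> b = 17, c = 1, count = 25
b, c = (b + count, c - b)  # -> b = 42, c = -16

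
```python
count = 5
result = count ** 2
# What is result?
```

Answer: 25

Derivation:
Trace (tracking result):
count = 5  # -> count = 5
result = count ** 2  # -> result = 25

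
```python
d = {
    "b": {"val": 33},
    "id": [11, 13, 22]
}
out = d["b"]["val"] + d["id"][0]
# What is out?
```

Answer: 44

Derivation:
Trace (tracking out):
d = {'b': {'val': 33}, 'id': [11, 13, 22]}  # -> d = {'b': {'val': 33}, 'id': [11, 13, 22]}
out = d['b']['val'] + d['id'][0]  # -> out = 44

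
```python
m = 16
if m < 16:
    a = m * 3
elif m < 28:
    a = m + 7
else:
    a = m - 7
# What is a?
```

Answer: 23

Derivation:
Trace (tracking a):
m = 16  # -> m = 16
if m < 16:  # condition is False
elif m < 28:  # condition is True
    a = m + 7  # -> a = 23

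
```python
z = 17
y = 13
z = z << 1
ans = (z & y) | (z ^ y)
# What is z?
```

Trace (tracking z):
z = 17  # -> z = 17
y = 13  # -> y = 13
z = z << 1  # -> z = 34
ans = z & y | z ^ y  # -> ans = 47

Answer: 34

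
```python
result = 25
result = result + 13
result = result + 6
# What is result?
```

Answer: 44

Derivation:
Trace (tracking result):
result = 25  # -> result = 25
result = result + 13  # -> result = 38
result = result + 6  # -> result = 44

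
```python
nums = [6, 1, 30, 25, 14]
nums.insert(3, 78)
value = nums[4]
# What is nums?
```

Trace (tracking nums):
nums = [6, 1, 30, 25, 14]  # -> nums = [6, 1, 30, 25, 14]
nums.insert(3, 78)  # -> nums = [6, 1, 30, 78, 25, 14]
value = nums[4]  # -> value = 25

Answer: [6, 1, 30, 78, 25, 14]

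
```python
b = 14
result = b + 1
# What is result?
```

Answer: 15

Derivation:
Trace (tracking result):
b = 14  # -> b = 14
result = b + 1  # -> result = 15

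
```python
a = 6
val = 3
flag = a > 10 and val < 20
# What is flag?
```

Trace (tracking flag):
a = 6  # -> a = 6
val = 3  # -> val = 3
flag = a > 10 and val < 20  # -> flag = False

Answer: False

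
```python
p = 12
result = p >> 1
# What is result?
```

Answer: 6

Derivation:
Trace (tracking result):
p = 12  # -> p = 12
result = p >> 1  # -> result = 6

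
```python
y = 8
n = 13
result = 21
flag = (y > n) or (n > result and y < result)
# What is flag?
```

Trace (tracking flag):
y = 8  # -> y = 8
n = 13  # -> n = 13
result = 21  # -> result = 21
flag = y > n or (n > result and y < result)  # -> flag = False

Answer: False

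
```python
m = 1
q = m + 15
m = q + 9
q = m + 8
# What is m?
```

Trace (tracking m):
m = 1  # -> m = 1
q = m + 15  # -> q = 16
m = q + 9  # -> m = 25
q = m + 8  # -> q = 33

Answer: 25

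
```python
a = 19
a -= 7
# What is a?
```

Trace (tracking a):
a = 19  # -> a = 19
a -= 7  # -> a = 12

Answer: 12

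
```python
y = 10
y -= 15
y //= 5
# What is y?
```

Trace (tracking y):
y = 10  # -> y = 10
y -= 15  # -> y = -5
y //= 5  # -> y = -1

Answer: -1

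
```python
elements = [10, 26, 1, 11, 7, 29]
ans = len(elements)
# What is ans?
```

Answer: 6

Derivation:
Trace (tracking ans):
elements = [10, 26, 1, 11, 7, 29]  # -> elements = [10, 26, 1, 11, 7, 29]
ans = len(elements)  # -> ans = 6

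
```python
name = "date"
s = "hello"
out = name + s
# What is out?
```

Answer: 'datehello'

Derivation:
Trace (tracking out):
name = 'date'  # -> name = 'date'
s = 'hello'  # -> s = 'hello'
out = name + s  # -> out = 'datehello'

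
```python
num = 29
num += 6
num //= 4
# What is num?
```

Answer: 8

Derivation:
Trace (tracking num):
num = 29  # -> num = 29
num += 6  # -> num = 35
num //= 4  # -> num = 8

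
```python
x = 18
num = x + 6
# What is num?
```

Trace (tracking num):
x = 18  # -> x = 18
num = x + 6  # -> num = 24

Answer: 24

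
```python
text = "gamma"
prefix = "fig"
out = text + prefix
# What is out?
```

Trace (tracking out):
text = 'gamma'  # -> text = 'gamma'
prefix = 'fig'  # -> prefix = 'fig'
out = text + prefix  # -> out = 'gammafig'

Answer: 'gammafig'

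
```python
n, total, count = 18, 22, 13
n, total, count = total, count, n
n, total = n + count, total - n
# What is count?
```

Trace (tracking count):
n, total, count = (18, 22, 13)  # -> n = 18, total = 22, count = 13
n, total, count = (total, count, n)  # -> n = 22, total = 13, count = 18
n, total = (n + count, total - n)  # -> n = 40, total = -9

Answer: 18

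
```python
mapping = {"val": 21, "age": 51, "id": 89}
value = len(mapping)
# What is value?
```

Answer: 3

Derivation:
Trace (tracking value):
mapping = {'val': 21, 'age': 51, 'id': 89}  # -> mapping = {'val': 21, 'age': 51, 'id': 89}
value = len(mapping)  # -> value = 3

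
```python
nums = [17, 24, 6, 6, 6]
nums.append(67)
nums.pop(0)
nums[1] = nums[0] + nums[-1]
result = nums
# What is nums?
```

Answer: [24, 91, 6, 6, 67]

Derivation:
Trace (tracking nums):
nums = [17, 24, 6, 6, 6]  # -> nums = [17, 24, 6, 6, 6]
nums.append(67)  # -> nums = [17, 24, 6, 6, 6, 67]
nums.pop(0)  # -> nums = [24, 6, 6, 6, 67]
nums[1] = nums[0] + nums[-1]  # -> nums = [24, 91, 6, 6, 67]
result = nums  # -> result = [24, 91, 6, 6, 67]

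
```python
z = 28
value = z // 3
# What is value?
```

Answer: 9

Derivation:
Trace (tracking value):
z = 28  # -> z = 28
value = z // 3  # -> value = 9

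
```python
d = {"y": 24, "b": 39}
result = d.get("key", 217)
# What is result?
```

Answer: 217

Derivation:
Trace (tracking result):
d = {'y': 24, 'b': 39}  # -> d = {'y': 24, 'b': 39}
result = d.get('key', 217)  # -> result = 217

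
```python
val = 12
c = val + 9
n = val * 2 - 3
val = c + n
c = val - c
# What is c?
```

Answer: 21

Derivation:
Trace (tracking c):
val = 12  # -> val = 12
c = val + 9  # -> c = 21
n = val * 2 - 3  # -> n = 21
val = c + n  # -> val = 42
c = val - c  # -> c = 21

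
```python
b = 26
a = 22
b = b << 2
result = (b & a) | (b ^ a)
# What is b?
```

Trace (tracking b):
b = 26  # -> b = 26
a = 22  # -> a = 22
b = b << 2  # -> b = 104
result = b & a | b ^ a  # -> result = 126

Answer: 104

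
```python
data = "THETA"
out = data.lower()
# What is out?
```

Trace (tracking out):
data = 'THETA'  # -> data = 'THETA'
out = data.lower()  # -> out = 'theta'

Answer: 'theta'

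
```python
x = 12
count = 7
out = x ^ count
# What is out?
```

Trace (tracking out):
x = 12  # -> x = 12
count = 7  # -> count = 7
out = x ^ count  # -> out = 11

Answer: 11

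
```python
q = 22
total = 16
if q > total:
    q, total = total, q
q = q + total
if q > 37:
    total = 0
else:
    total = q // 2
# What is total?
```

Trace (tracking total):
q = 22  # -> q = 22
total = 16  # -> total = 16
if q > total:  # condition is True
    q, total = (total, q)  # -> q = 16, total = 22
q = q + total  # -> q = 38
if q > 37:  # condition is True
    total = 0  # -> total = 0

Answer: 0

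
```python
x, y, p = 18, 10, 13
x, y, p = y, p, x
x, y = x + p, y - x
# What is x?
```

Answer: 28

Derivation:
Trace (tracking x):
x, y, p = (18, 10, 13)  # -> x = 18, y = 10, p = 13
x, y, p = (y, p, x)  # -> x = 10, y = 13, p = 18
x, y = (x + p, y - x)  # -> x = 28, y = 3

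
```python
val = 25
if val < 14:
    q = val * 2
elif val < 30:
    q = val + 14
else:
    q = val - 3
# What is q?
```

Answer: 39

Derivation:
Trace (tracking q):
val = 25  # -> val = 25
if val < 14:  # condition is False
elif val < 30:  # condition is True
    q = val + 14  # -> q = 39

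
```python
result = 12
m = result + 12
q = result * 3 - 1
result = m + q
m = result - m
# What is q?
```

Trace (tracking q):
result = 12  # -> result = 12
m = result + 12  # -> m = 24
q = result * 3 - 1  # -> q = 35
result = m + q  # -> result = 59
m = result - m  # -> m = 35

Answer: 35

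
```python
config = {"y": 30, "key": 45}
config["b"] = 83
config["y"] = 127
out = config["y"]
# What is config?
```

Answer: {'y': 127, 'key': 45, 'b': 83}

Derivation:
Trace (tracking config):
config = {'y': 30, 'key': 45}  # -> config = {'y': 30, 'key': 45}
config['b'] = 83  # -> config = {'y': 30, 'key': 45, 'b': 83}
config['y'] = 127  # -> config = {'y': 127, 'key': 45, 'b': 83}
out = config['y']  # -> out = 127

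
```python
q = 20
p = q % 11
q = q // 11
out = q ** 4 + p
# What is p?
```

Trace (tracking p):
q = 20  # -> q = 20
p = q % 11  # -> p = 9
q = q // 11  # -> q = 1
out = q ** 4 + p  # -> out = 10

Answer: 9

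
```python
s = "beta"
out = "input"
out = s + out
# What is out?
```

Answer: 'betainput'

Derivation:
Trace (tracking out):
s = 'beta'  # -> s = 'beta'
out = 'input'  # -> out = 'input'
out = s + out  # -> out = 'betainput'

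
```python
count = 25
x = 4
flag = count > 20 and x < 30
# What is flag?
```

Answer: True

Derivation:
Trace (tracking flag):
count = 25  # -> count = 25
x = 4  # -> x = 4
flag = count > 20 and x < 30  # -> flag = True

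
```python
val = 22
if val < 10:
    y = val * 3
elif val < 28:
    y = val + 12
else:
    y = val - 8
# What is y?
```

Answer: 34

Derivation:
Trace (tracking y):
val = 22  # -> val = 22
if val < 10:  # condition is False
elif val < 28:  # condition is True
    y = val + 12  # -> y = 34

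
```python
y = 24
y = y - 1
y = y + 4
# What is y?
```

Trace (tracking y):
y = 24  # -> y = 24
y = y - 1  # -> y = 23
y = y + 4  # -> y = 27

Answer: 27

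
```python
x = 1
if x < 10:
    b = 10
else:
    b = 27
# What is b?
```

Trace (tracking b):
x = 1  # -> x = 1
if x < 10:  # condition is True
    b = 10  # -> b = 10

Answer: 10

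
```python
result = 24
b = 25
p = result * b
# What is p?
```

Trace (tracking p):
result = 24  # -> result = 24
b = 25  # -> b = 25
p = result * b  # -> p = 600

Answer: 600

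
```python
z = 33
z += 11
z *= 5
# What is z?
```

Answer: 220

Derivation:
Trace (tracking z):
z = 33  # -> z = 33
z += 11  # -> z = 44
z *= 5  # -> z = 220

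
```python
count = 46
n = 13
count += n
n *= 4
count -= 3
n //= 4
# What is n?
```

Answer: 13

Derivation:
Trace (tracking n):
count = 46  # -> count = 46
n = 13  # -> n = 13
count += n  # -> count = 59
n *= 4  # -> n = 52
count -= 3  # -> count = 56
n //= 4  # -> n = 13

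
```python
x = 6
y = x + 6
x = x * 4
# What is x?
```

Trace (tracking x):
x = 6  # -> x = 6
y = x + 6  # -> y = 12
x = x * 4  # -> x = 24

Answer: 24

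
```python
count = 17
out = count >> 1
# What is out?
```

Answer: 8

Derivation:
Trace (tracking out):
count = 17  # -> count = 17
out = count >> 1  # -> out = 8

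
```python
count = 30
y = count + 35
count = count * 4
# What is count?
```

Trace (tracking count):
count = 30  # -> count = 30
y = count + 35  # -> y = 65
count = count * 4  # -> count = 120

Answer: 120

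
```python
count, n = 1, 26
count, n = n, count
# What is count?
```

Answer: 26

Derivation:
Trace (tracking count):
count, n = (1, 26)  # -> count = 1, n = 26
count, n = (n, count)  # -> count = 26, n = 1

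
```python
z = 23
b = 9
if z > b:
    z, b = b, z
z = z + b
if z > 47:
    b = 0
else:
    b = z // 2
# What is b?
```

Answer: 16

Derivation:
Trace (tracking b):
z = 23  # -> z = 23
b = 9  # -> b = 9
if z > b:  # condition is True
    z, b = (b, z)  # -> z = 9, b = 23
z = z + b  # -> z = 32
if z > 47:  # condition is False
else:
    b = z // 2  # -> b = 16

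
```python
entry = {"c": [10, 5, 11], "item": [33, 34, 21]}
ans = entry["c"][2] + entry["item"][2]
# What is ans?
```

Answer: 32

Derivation:
Trace (tracking ans):
entry = {'c': [10, 5, 11], 'item': [33, 34, 21]}  # -> entry = {'c': [10, 5, 11], 'item': [33, 34, 21]}
ans = entry['c'][2] + entry['item'][2]  # -> ans = 32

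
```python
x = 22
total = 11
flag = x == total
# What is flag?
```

Answer: False

Derivation:
Trace (tracking flag):
x = 22  # -> x = 22
total = 11  # -> total = 11
flag = x == total  # -> flag = False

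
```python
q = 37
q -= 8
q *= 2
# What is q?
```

Answer: 58

Derivation:
Trace (tracking q):
q = 37  # -> q = 37
q -= 8  # -> q = 29
q *= 2  # -> q = 58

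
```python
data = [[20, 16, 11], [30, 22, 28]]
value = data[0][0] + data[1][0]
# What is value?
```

Answer: 50

Derivation:
Trace (tracking value):
data = [[20, 16, 11], [30, 22, 28]]  # -> data = [[20, 16, 11], [30, 22, 28]]
value = data[0][0] + data[1][0]  # -> value = 50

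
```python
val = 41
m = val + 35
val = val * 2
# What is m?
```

Trace (tracking m):
val = 41  # -> val = 41
m = val + 35  # -> m = 76
val = val * 2  # -> val = 82

Answer: 76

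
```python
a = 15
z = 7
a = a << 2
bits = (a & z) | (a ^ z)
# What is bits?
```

Trace (tracking bits):
a = 15  # -> a = 15
z = 7  # -> z = 7
a = a << 2  # -> a = 60
bits = a & z | a ^ z  # -> bits = 63

Answer: 63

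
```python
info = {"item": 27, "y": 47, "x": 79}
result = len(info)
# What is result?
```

Trace (tracking result):
info = {'item': 27, 'y': 47, 'x': 79}  # -> info = {'item': 27, 'y': 47, 'x': 79}
result = len(info)  # -> result = 3

Answer: 3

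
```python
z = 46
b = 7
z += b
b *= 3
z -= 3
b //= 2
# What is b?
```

Trace (tracking b):
z = 46  # -> z = 46
b = 7  # -> b = 7
z += b  # -> z = 53
b *= 3  # -> b = 21
z -= 3  # -> z = 50
b //= 2  # -> b = 10

Answer: 10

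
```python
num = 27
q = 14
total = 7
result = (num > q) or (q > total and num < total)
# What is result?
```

Answer: True

Derivation:
Trace (tracking result):
num = 27  # -> num = 27
q = 14  # -> q = 14
total = 7  # -> total = 7
result = num > q or (q > total and num < total)  # -> result = True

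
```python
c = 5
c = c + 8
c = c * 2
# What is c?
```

Answer: 26

Derivation:
Trace (tracking c):
c = 5  # -> c = 5
c = c + 8  # -> c = 13
c = c * 2  # -> c = 26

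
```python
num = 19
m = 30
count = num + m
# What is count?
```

Trace (tracking count):
num = 19  # -> num = 19
m = 30  # -> m = 30
count = num + m  # -> count = 49

Answer: 49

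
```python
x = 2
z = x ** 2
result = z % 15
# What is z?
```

Trace (tracking z):
x = 2  # -> x = 2
z = x ** 2  # -> z = 4
result = z % 15  # -> result = 4

Answer: 4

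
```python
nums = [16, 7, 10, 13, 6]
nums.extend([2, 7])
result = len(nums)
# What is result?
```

Answer: 7

Derivation:
Trace (tracking result):
nums = [16, 7, 10, 13, 6]  # -> nums = [16, 7, 10, 13, 6]
nums.extend([2, 7])  # -> nums = [16, 7, 10, 13, 6, 2, 7]
result = len(nums)  # -> result = 7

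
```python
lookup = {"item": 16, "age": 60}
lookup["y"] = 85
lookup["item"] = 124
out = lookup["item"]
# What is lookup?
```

Answer: {'item': 124, 'age': 60, 'y': 85}

Derivation:
Trace (tracking lookup):
lookup = {'item': 16, 'age': 60}  # -> lookup = {'item': 16, 'age': 60}
lookup['y'] = 85  # -> lookup = {'item': 16, 'age': 60, 'y': 85}
lookup['item'] = 124  # -> lookup = {'item': 124, 'age': 60, 'y': 85}
out = lookup['item']  # -> out = 124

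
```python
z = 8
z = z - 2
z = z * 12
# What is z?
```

Answer: 72

Derivation:
Trace (tracking z):
z = 8  # -> z = 8
z = z - 2  # -> z = 6
z = z * 12  # -> z = 72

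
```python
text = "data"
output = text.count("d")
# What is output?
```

Trace (tracking output):
text = 'data'  # -> text = 'data'
output = text.count('d')  # -> output = 1

Answer: 1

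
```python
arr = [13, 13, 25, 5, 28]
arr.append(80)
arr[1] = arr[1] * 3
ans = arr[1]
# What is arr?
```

Trace (tracking arr):
arr = [13, 13, 25, 5, 28]  # -> arr = [13, 13, 25, 5, 28]
arr.append(80)  # -> arr = [13, 13, 25, 5, 28, 80]
arr[1] = arr[1] * 3  # -> arr = [13, 39, 25, 5, 28, 80]
ans = arr[1]  # -> ans = 39

Answer: [13, 39, 25, 5, 28, 80]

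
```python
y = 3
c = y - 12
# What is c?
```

Trace (tracking c):
y = 3  # -> y = 3
c = y - 12  # -> c = -9

Answer: -9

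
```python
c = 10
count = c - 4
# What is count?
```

Answer: 6

Derivation:
Trace (tracking count):
c = 10  # -> c = 10
count = c - 4  # -> count = 6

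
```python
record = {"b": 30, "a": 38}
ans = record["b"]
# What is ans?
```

Answer: 30

Derivation:
Trace (tracking ans):
record = {'b': 30, 'a': 38}  # -> record = {'b': 30, 'a': 38}
ans = record['b']  # -> ans = 30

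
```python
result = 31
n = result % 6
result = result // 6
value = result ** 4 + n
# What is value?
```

Answer: 626

Derivation:
Trace (tracking value):
result = 31  # -> result = 31
n = result % 6  # -> n = 1
result = result // 6  # -> result = 5
value = result ** 4 + n  # -> value = 626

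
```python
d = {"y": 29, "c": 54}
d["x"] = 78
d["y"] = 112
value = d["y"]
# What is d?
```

Answer: {'y': 112, 'c': 54, 'x': 78}

Derivation:
Trace (tracking d):
d = {'y': 29, 'c': 54}  # -> d = {'y': 29, 'c': 54}
d['x'] = 78  # -> d = {'y': 29, 'c': 54, 'x': 78}
d['y'] = 112  # -> d = {'y': 112, 'c': 54, 'x': 78}
value = d['y']  # -> value = 112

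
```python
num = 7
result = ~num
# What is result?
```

Answer: -8

Derivation:
Trace (tracking result):
num = 7  # -> num = 7
result = ~num  # -> result = -8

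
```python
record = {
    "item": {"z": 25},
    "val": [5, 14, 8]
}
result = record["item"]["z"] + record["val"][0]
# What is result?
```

Answer: 30

Derivation:
Trace (tracking result):
record = {'item': {'z': 25}, 'val': [5, 14, 8]}  # -> record = {'item': {'z': 25}, 'val': [5, 14, 8]}
result = record['item']['z'] + record['val'][0]  # -> result = 30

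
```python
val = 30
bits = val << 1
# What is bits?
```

Trace (tracking bits):
val = 30  # -> val = 30
bits = val << 1  # -> bits = 60

Answer: 60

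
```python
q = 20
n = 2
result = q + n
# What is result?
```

Trace (tracking result):
q = 20  # -> q = 20
n = 2  # -> n = 2
result = q + n  # -> result = 22

Answer: 22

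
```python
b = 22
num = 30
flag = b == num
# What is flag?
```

Trace (tracking flag):
b = 22  # -> b = 22
num = 30  # -> num = 30
flag = b == num  # -> flag = False

Answer: False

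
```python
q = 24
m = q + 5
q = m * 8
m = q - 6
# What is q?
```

Trace (tracking q):
q = 24  # -> q = 24
m = q + 5  # -> m = 29
q = m * 8  # -> q = 232
m = q - 6  # -> m = 226

Answer: 232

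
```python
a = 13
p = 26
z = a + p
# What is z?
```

Answer: 39

Derivation:
Trace (tracking z):
a = 13  # -> a = 13
p = 26  # -> p = 26
z = a + p  # -> z = 39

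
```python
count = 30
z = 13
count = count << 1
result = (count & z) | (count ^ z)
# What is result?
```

Answer: 61

Derivation:
Trace (tracking result):
count = 30  # -> count = 30
z = 13  # -> z = 13
count = count << 1  # -> count = 60
result = count & z | count ^ z  # -> result = 61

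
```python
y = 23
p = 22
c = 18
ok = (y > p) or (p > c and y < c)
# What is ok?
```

Answer: True

Derivation:
Trace (tracking ok):
y = 23  # -> y = 23
p = 22  # -> p = 22
c = 18  # -> c = 18
ok = y > p or (p > c and y < c)  # -> ok = True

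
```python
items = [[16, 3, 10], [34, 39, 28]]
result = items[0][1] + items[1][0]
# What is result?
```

Answer: 37

Derivation:
Trace (tracking result):
items = [[16, 3, 10], [34, 39, 28]]  # -> items = [[16, 3, 10], [34, 39, 28]]
result = items[0][1] + items[1][0]  # -> result = 37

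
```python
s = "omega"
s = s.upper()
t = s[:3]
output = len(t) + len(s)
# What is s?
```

Answer: 'OMEGA'

Derivation:
Trace (tracking s):
s = 'omega'  # -> s = 'omega'
s = s.upper()  # -> s = 'OMEGA'
t = s[:3]  # -> t = 'OME'
output = len(t) + len(s)  # -> output = 8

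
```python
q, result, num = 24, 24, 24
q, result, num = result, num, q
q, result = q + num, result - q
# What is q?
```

Answer: 48

Derivation:
Trace (tracking q):
q, result, num = (24, 24, 24)  # -> q = 24, result = 24, num = 24
q, result, num = (result, num, q)  # -> q = 24, result = 24, num = 24
q, result = (q + num, result - q)  # -> q = 48, result = 0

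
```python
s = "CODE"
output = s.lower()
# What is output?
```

Answer: 'code'

Derivation:
Trace (tracking output):
s = 'CODE'  # -> s = 'CODE'
output = s.lower()  # -> output = 'code'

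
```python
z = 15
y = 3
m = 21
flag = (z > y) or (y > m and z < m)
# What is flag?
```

Answer: True

Derivation:
Trace (tracking flag):
z = 15  # -> z = 15
y = 3  # -> y = 3
m = 21  # -> m = 21
flag = z > y or (y > m and z < m)  # -> flag = True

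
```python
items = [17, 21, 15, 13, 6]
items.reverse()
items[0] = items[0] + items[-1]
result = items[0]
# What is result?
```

Answer: 23

Derivation:
Trace (tracking result):
items = [17, 21, 15, 13, 6]  # -> items = [17, 21, 15, 13, 6]
items.reverse()  # -> items = [6, 13, 15, 21, 17]
items[0] = items[0] + items[-1]  # -> items = [23, 13, 15, 21, 17]
result = items[0]  # -> result = 23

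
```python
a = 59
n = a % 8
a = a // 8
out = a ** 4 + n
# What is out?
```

Answer: 2404

Derivation:
Trace (tracking out):
a = 59  # -> a = 59
n = a % 8  # -> n = 3
a = a // 8  # -> a = 7
out = a ** 4 + n  # -> out = 2404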